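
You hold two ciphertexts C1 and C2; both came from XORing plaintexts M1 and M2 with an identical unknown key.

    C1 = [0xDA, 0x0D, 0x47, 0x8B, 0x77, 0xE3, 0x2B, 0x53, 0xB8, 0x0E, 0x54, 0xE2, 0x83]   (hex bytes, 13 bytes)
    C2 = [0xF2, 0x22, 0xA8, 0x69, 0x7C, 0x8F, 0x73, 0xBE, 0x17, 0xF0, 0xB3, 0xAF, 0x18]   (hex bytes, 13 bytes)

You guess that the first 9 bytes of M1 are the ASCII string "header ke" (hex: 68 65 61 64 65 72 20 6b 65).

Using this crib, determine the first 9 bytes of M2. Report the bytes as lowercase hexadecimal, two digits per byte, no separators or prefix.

First, C1 ⊕ C2 = (M1 ⊕ K) ⊕ (M2 ⊕ K) = M1 ⊕ M2, so the key drops out. Then M2 = (M1 ⊕ M2) ⊕ M1 over the first 9 bytes.
byte 0: (da xor f2) xor 68 = 28 xor 68 = 40
byte 1: (0d xor 22) xor 65 = 2f xor 65 = 4a
byte 2: (47 xor a8) xor 61 = ef xor 61 = 8e
byte 3: (8b xor 69) xor 64 = e2 xor 64 = 86
byte 4: (77 xor 7c) xor 65 = 0b xor 65 = 6e
byte 5: (e3 xor 8f) xor 72 = 6c xor 72 = 1e
byte 6: (2b xor 73) xor 20 = 58 xor 20 = 78
byte 7: (53 xor be) xor 6b = ed xor 6b = 86
byte 8: (b8 xor 17) xor 65 = af xor 65 = ca

404a8e866e1e7886ca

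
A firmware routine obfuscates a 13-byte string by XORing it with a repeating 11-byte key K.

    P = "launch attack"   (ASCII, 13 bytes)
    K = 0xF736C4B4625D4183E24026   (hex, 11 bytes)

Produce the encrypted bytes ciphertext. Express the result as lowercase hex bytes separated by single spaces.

9b 57 b1 da 01 35 61 e2 96 34 47 94 5d

The 11-byte key repeats, so the effective keystream is f7 36 c4 b4 62 5d 41 83 e2 40 26 f7 36.
byte 0: 108 ^ 247 = 155
byte 1:  97 ^  54 =  87
byte 2: 117 ^ 196 = 177
byte 3: 110 ^ 180 = 218
byte 4:  99 ^  98 =   1
byte 5: 104 ^  93 =  53
byte 6:  32 ^  65 =  97
byte 7:  97 ^ 131 = 226
byte 8: 116 ^ 226 = 150
byte 9: 116 ^  64 =  52
byte 10:  97 ^  38 =  71
byte 11:  99 ^ 247 = 148
byte 12: 107 ^  54 =  93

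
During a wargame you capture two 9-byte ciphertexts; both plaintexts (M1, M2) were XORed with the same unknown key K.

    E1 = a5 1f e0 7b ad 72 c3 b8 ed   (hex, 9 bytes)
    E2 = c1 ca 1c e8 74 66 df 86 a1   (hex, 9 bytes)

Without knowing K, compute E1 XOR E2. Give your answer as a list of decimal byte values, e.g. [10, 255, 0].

[100, 213, 252, 147, 217, 20, 28, 62, 76]

E1 ⊕ E2 = (M1 ⊕ K) ⊕ (M2 ⊕ K) = M1 ⊕ M2 — the shared key cancels under XOR.
byte 0: a5 XOR c1 = 64
byte 1: 1f XOR ca = d5
byte 2: e0 XOR 1c = fc
byte 3: 7b XOR e8 = 93
byte 4: ad XOR 74 = d9
byte 5: 72 XOR 66 = 14
byte 6: c3 XOR df = 1c
byte 7: b8 XOR 86 = 3e
byte 8: ed XOR a1 = 4c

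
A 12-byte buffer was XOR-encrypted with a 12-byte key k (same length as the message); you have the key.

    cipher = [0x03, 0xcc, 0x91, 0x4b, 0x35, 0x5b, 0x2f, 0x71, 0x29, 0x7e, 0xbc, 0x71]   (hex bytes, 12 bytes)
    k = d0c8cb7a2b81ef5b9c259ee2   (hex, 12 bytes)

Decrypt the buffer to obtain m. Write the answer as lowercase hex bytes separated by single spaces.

03 xor d0 = d3
cc xor c8 = 04
91 xor cb = 5a
4b xor 7a = 31
35 xor 2b = 1e
5b xor 81 = da
2f xor ef = c0
71 xor 5b = 2a
29 xor 9c = b5
7e xor 25 = 5b
bc xor 9e = 22
71 xor e2 = 93

d3 04 5a 31 1e da c0 2a b5 5b 22 93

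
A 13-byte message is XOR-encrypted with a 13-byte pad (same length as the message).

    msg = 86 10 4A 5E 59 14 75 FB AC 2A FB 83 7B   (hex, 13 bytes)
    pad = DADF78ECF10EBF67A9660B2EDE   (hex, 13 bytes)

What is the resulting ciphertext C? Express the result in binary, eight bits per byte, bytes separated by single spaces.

XOR is its own inverse, so applying the key byte-wise gives the result directly.
86 XOR da = 5c
10 XOR df = cf
4a XOR 78 = 32
5e XOR ec = b2
59 XOR f1 = a8
14 XOR 0e = 1a
75 XOR bf = ca
fb XOR 67 = 9c
ac XOR a9 = 05
2a XOR 66 = 4c
fb XOR 0b = f0
83 XOR 2e = ad
7b XOR de = a5

01011100 11001111 00110010 10110010 10101000 00011010 11001010 10011100 00000101 01001100 11110000 10101101 10100101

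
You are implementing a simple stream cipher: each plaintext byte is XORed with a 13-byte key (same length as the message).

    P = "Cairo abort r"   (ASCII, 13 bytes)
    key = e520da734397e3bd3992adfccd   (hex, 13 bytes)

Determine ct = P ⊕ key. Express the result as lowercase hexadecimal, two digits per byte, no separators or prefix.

a641b3012cb782df56e0d9dcbf

01000011 XOR 11100101 = 10100110
01100001 XOR 00100000 = 01000001
01101001 XOR 11011010 = 10110011
01110010 XOR 01110011 = 00000001
01101111 XOR 01000011 = 00101100
00100000 XOR 10010111 = 10110111
01100001 XOR 11100011 = 10000010
01100010 XOR 10111101 = 11011111
01101111 XOR 00111001 = 01010110
01110010 XOR 10010010 = 11100000
01110100 XOR 10101101 = 11011001
00100000 XOR 11111100 = 11011100
01110010 XOR 11001101 = 10111111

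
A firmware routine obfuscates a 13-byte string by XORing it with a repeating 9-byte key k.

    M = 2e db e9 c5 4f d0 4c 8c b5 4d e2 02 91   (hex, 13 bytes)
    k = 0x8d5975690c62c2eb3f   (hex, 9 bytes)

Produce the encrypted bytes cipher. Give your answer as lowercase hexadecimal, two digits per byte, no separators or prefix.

The 9-byte key repeats, so the effective keystream is 8d 59 75 69 0c 62 c2 eb 3f 8d 59 75 69.
byte 0: 2e XOR 8d = a3
byte 1: db XOR 59 = 82
byte 2: e9 XOR 75 = 9c
byte 3: c5 XOR 69 = ac
byte 4: 4f XOR 0c = 43
byte 5: d0 XOR 62 = b2
byte 6: 4c XOR c2 = 8e
byte 7: 8c XOR eb = 67
byte 8: b5 XOR 3f = 8a
byte 9: 4d XOR 8d = c0
byte 10: e2 XOR 59 = bb
byte 11: 02 XOR 75 = 77
byte 12: 91 XOR 69 = f8

a3829cac43b28e678ac0bb77f8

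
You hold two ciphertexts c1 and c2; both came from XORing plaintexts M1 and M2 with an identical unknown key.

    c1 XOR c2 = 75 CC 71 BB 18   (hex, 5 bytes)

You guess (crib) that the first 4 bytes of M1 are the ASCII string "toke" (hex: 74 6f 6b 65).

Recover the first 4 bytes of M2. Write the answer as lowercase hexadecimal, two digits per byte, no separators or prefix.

Since c1 ⊕ c2 = M1 ⊕ M2, XORing with the guessed M1 bytes yields the corresponding M2 bytes: M2 = (c1 ⊕ c2) ⊕ M1.
75 XOR 74 = 01
cc XOR 6f = a3
71 XOR 6b = 1a
bb XOR 65 = de

01a31ade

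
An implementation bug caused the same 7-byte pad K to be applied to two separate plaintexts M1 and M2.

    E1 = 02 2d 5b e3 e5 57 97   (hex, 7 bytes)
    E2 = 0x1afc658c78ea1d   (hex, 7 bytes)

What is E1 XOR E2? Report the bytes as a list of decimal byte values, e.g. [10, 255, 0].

E1 ⊕ E2 = (M1 ⊕ K) ⊕ (M2 ⊕ K) = M1 ⊕ M2 — the shared key cancels under XOR.
00000010 xor 00011010 = 00011000
00101101 xor 11111100 = 11010001
01011011 xor 01100101 = 00111110
11100011 xor 10001100 = 01101111
11100101 xor 01111000 = 10011101
01010111 xor 11101010 = 10111101
10010111 xor 00011101 = 10001010

[24, 209, 62, 111, 157, 189, 138]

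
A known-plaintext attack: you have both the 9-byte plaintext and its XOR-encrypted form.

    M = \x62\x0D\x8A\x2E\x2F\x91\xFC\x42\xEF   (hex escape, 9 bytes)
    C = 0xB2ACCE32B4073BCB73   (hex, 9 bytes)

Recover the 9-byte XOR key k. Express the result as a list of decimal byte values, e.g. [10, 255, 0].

[208, 161, 68, 28, 155, 150, 199, 137, 156]

Since C = M ⊕ k, XORing both sides with M gives k = M ⊕ C.
62 ^ b2 = d0
0d ^ ac = a1
8a ^ ce = 44
2e ^ 32 = 1c
2f ^ b4 = 9b
91 ^ 07 = 96
fc ^ 3b = c7
42 ^ cb = 89
ef ^ 73 = 9c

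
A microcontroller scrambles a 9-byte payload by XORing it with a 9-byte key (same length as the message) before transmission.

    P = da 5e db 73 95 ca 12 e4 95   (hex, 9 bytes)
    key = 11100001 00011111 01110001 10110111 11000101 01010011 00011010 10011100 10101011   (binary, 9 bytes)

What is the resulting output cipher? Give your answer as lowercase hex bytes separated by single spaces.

3b 41 aa c4 50 99 08 78 3e

218 ⊕ 225 =  59
 94 ⊕  31 =  65
219 ⊕ 113 = 170
115 ⊕ 183 = 196
149 ⊕ 197 =  80
202 ⊕  83 = 153
 18 ⊕  26 =   8
228 ⊕ 156 = 120
149 ⊕ 171 =  62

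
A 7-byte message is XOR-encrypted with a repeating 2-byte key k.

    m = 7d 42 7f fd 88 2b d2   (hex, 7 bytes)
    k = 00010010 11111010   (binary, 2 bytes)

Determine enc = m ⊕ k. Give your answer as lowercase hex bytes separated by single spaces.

The 2-byte key repeats, so the effective keystream is 12 fa 12 fa 12 fa 12.
byte 0: 01111101 ⊕ 00010010 = 01101111
byte 1: 01000010 ⊕ 11111010 = 10111000
byte 2: 01111111 ⊕ 00010010 = 01101101
byte 3: 11111101 ⊕ 11111010 = 00000111
byte 4: 10001000 ⊕ 00010010 = 10011010
byte 5: 00101011 ⊕ 11111010 = 11010001
byte 6: 11010010 ⊕ 00010010 = 11000000

6f b8 6d 07 9a d1 c0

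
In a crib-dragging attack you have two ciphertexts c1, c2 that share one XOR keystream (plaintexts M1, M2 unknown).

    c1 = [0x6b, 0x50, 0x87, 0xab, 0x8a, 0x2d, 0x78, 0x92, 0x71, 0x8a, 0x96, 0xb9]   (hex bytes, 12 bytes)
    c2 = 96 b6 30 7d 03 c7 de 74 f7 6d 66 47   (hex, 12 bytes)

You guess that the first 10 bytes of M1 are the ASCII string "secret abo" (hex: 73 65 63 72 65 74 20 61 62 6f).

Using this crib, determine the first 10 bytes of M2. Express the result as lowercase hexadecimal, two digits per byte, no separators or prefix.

First, c1 ⊕ c2 = (M1 ⊕ K) ⊕ (M2 ⊕ K) = M1 ⊕ M2, so the key drops out. Then M2 = (M1 ⊕ M2) ⊕ M1 over the first 10 bytes.
byte 0: (6b xor 96) xor 73 = fd xor 73 = 8e
byte 1: (50 xor b6) xor 65 = e6 xor 65 = 83
byte 2: (87 xor 30) xor 63 = b7 xor 63 = d4
byte 3: (ab xor 7d) xor 72 = d6 xor 72 = a4
byte 4: (8a xor 03) xor 65 = 89 xor 65 = ec
byte 5: (2d xor c7) xor 74 = ea xor 74 = 9e
byte 6: (78 xor de) xor 20 = a6 xor 20 = 86
byte 7: (92 xor 74) xor 61 = e6 xor 61 = 87
byte 8: (71 xor f7) xor 62 = 86 xor 62 = e4
byte 9: (8a xor 6d) xor 6f = e7 xor 6f = 88

8e83d4a4ec9e8687e488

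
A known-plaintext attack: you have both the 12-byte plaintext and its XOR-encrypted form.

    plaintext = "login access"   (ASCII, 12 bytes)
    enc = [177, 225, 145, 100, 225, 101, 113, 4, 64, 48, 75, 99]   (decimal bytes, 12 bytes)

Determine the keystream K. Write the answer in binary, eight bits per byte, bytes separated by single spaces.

11011101 10001110 11110110 00001101 10001111 01000101 00010000 01100111 00100011 01010101 00111000 00010000

Since enc = plaintext ⊕ K, XORing both sides with plaintext gives K = plaintext ⊕ enc.
01101100 xor 10110001 = 11011101
01101111 xor 11100001 = 10001110
01100111 xor 10010001 = 11110110
01101001 xor 01100100 = 00001101
01101110 xor 11100001 = 10001111
00100000 xor 01100101 = 01000101
01100001 xor 01110001 = 00010000
01100011 xor 00000100 = 01100111
01100011 xor 01000000 = 00100011
01100101 xor 00110000 = 01010101
01110011 xor 01001011 = 00111000
01110011 xor 01100011 = 00010000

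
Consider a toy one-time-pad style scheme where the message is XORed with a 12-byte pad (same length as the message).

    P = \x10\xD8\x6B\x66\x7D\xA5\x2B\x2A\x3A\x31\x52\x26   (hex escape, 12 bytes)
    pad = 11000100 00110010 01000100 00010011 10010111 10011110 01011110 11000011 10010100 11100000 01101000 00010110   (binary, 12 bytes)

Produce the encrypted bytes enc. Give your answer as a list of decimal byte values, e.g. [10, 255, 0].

byte 0: 10 ^ c4 = d4
byte 1: d8 ^ 32 = ea
byte 2: 6b ^ 44 = 2f
byte 3: 66 ^ 13 = 75
byte 4: 7d ^ 97 = ea
byte 5: a5 ^ 9e = 3b
byte 6: 2b ^ 5e = 75
byte 7: 2a ^ c3 = e9
byte 8: 3a ^ 94 = ae
byte 9: 31 ^ e0 = d1
byte 10: 52 ^ 68 = 3a
byte 11: 26 ^ 16 = 30

[212, 234, 47, 117, 234, 59, 117, 233, 174, 209, 58, 48]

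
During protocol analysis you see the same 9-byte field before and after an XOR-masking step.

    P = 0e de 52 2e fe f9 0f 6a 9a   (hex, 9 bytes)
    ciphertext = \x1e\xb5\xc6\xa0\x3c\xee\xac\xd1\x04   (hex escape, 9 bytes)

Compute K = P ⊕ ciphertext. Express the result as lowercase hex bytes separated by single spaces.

10 6b 94 8e c2 17 a3 bb 9e

Since ciphertext = P ⊕ K, XORing both sides with P gives K = P ⊕ ciphertext.
byte 0: 0e ^ 1e = 10
byte 1: de ^ b5 = 6b
byte 2: 52 ^ c6 = 94
byte 3: 2e ^ a0 = 8e
byte 4: fe ^ 3c = c2
byte 5: f9 ^ ee = 17
byte 6: 0f ^ ac = a3
byte 7: 6a ^ d1 = bb
byte 8: 9a ^ 04 = 9e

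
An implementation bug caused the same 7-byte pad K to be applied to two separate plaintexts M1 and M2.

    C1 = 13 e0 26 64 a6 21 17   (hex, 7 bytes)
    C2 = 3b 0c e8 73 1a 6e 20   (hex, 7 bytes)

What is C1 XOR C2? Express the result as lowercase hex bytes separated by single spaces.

C1 ⊕ C2 = (M1 ⊕ K) ⊕ (M2 ⊕ K) = M1 ⊕ M2 — the shared key cancels under XOR.
13 XOR 3b = 28
e0 XOR 0c = ec
26 XOR e8 = ce
64 XOR 73 = 17
a6 XOR 1a = bc
21 XOR 6e = 4f
17 XOR 20 = 37

28 ec ce 17 bc 4f 37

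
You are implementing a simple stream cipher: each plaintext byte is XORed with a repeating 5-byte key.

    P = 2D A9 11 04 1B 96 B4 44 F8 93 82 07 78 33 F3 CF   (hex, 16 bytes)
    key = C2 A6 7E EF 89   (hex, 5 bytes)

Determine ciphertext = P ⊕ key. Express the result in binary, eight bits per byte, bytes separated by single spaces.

11101111 00001111 01101111 11101011 10010010 01010100 00010010 00111010 00010111 00011010 01000000 10100001 00000110 11011100 01111010 00001101

The 5-byte key repeats, so the effective keystream is c2 a6 7e ef 89 c2 a6 7e ef 89 c2 a6 7e ef 89 c2.
byte 0: 2d ⊕ c2 = ef
byte 1: a9 ⊕ a6 = 0f
byte 2: 11 ⊕ 7e = 6f
byte 3: 04 ⊕ ef = eb
byte 4: 1b ⊕ 89 = 92
byte 5: 96 ⊕ c2 = 54
byte 6: b4 ⊕ a6 = 12
byte 7: 44 ⊕ 7e = 3a
byte 8: f8 ⊕ ef = 17
byte 9: 93 ⊕ 89 = 1a
byte 10: 82 ⊕ c2 = 40
byte 11: 07 ⊕ a6 = a1
byte 12: 78 ⊕ 7e = 06
byte 13: 33 ⊕ ef = dc
byte 14: f3 ⊕ 89 = 7a
byte 15: cf ⊕ c2 = 0d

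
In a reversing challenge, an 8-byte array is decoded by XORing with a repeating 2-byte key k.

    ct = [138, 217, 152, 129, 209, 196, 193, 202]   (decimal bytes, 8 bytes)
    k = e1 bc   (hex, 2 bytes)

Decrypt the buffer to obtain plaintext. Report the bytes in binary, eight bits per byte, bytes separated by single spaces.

01101011 01100101 01111001 00111101 00110000 01111000 00100000 01110110

The 2-byte key repeats, so the effective keystream is e1 bc e1 bc e1 bc e1 bc.
byte 0: 138 ^ 225 = 107
byte 1: 217 ^ 188 = 101
byte 2: 152 ^ 225 = 121
byte 3: 129 ^ 188 =  61
byte 4: 209 ^ 225 =  48
byte 5: 196 ^ 188 = 120
byte 6: 193 ^ 225 =  32
byte 7: 202 ^ 188 = 118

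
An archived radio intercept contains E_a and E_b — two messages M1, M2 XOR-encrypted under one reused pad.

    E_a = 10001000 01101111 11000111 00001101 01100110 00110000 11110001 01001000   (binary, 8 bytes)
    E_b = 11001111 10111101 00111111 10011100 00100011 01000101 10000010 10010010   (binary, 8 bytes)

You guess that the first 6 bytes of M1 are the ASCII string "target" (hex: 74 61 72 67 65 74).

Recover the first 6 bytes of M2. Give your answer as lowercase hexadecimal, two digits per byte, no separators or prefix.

33b38af62001

First, E_a ⊕ E_b = (M1 ⊕ K) ⊕ (M2 ⊕ K) = M1 ⊕ M2, so the key drops out. Then M2 = (M1 ⊕ M2) ⊕ M1 over the first 6 bytes.
byte 0: (88 XOR cf) XOR 74 = 47 XOR 74 = 33
byte 1: (6f XOR bd) XOR 61 = d2 XOR 61 = b3
byte 2: (c7 XOR 3f) XOR 72 = f8 XOR 72 = 8a
byte 3: (0d XOR 9c) XOR 67 = 91 XOR 67 = f6
byte 4: (66 XOR 23) XOR 65 = 45 XOR 65 = 20
byte 5: (30 XOR 45) XOR 74 = 75 XOR 74 = 01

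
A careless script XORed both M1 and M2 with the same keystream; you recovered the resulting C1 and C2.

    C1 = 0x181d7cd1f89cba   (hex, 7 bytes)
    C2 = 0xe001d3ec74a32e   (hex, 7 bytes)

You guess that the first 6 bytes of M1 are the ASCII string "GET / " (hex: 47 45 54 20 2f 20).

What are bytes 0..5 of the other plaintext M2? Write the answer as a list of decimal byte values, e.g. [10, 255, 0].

First, C1 ⊕ C2 = (M1 ⊕ K) ⊕ (M2 ⊕ K) = M1 ⊕ M2, so the key drops out. Then M2 = (M1 ⊕ M2) ⊕ M1 over the first 6 bytes.
byte 0: (18 ⊕ e0) ⊕ 47 = f8 ⊕ 47 = bf
byte 1: (1d ⊕ 01) ⊕ 45 = 1c ⊕ 45 = 59
byte 2: (7c ⊕ d3) ⊕ 54 = af ⊕ 54 = fb
byte 3: (d1 ⊕ ec) ⊕ 20 = 3d ⊕ 20 = 1d
byte 4: (f8 ⊕ 74) ⊕ 2f = 8c ⊕ 2f = a3
byte 5: (9c ⊕ a3) ⊕ 20 = 3f ⊕ 20 = 1f

[191, 89, 251, 29, 163, 31]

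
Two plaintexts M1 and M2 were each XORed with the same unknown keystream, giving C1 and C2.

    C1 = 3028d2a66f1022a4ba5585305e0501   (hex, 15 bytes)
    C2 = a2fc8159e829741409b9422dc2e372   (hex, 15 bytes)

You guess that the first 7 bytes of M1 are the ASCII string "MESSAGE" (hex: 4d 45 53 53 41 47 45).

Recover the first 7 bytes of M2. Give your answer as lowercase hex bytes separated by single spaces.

First, C1 ⊕ C2 = (M1 ⊕ K) ⊕ (M2 ⊕ K) = M1 ⊕ M2, so the key drops out. Then M2 = (M1 ⊕ M2) ⊕ M1 over the first 7 bytes.
byte 0: (30 ^ a2) ^ 4d = 92 ^ 4d = df
byte 1: (28 ^ fc) ^ 45 = d4 ^ 45 = 91
byte 2: (d2 ^ 81) ^ 53 = 53 ^ 53 = 00
byte 3: (a6 ^ 59) ^ 53 = ff ^ 53 = ac
byte 4: (6f ^ e8) ^ 41 = 87 ^ 41 = c6
byte 5: (10 ^ 29) ^ 47 = 39 ^ 47 = 7e
byte 6: (22 ^ 74) ^ 45 = 56 ^ 45 = 13

df 91 00 ac c6 7e 13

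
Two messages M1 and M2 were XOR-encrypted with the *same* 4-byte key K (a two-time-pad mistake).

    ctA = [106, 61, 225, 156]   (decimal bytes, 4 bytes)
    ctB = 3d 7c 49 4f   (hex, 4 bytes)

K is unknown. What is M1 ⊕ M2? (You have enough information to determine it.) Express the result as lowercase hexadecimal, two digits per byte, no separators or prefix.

ctA ⊕ ctB = (M1 ⊕ K) ⊕ (M2 ⊕ K) = M1 ⊕ M2 — the shared key cancels under XOR.
byte 0: 106 ^  61 =  87
byte 1:  61 ^ 124 =  65
byte 2: 225 ^  73 = 168
byte 3: 156 ^  79 = 211

5741a8d3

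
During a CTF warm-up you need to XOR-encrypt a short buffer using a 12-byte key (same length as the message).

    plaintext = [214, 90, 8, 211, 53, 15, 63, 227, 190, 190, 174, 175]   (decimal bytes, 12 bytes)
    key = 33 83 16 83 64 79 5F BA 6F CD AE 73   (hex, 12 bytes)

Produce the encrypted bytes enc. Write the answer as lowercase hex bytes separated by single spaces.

e5 d9 1e 50 51 76 60 59 d1 73 00 dc

d6 ^ 33 = e5
5a ^ 83 = d9
08 ^ 16 = 1e
d3 ^ 83 = 50
35 ^ 64 = 51
0f ^ 79 = 76
3f ^ 5f = 60
e3 ^ ba = 59
be ^ 6f = d1
be ^ cd = 73
ae ^ ae = 00
af ^ 73 = dc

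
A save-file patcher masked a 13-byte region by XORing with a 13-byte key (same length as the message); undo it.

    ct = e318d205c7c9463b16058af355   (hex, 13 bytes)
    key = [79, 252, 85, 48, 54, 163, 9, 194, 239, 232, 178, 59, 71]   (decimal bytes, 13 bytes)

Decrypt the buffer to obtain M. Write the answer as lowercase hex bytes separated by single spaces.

ac e4 87 35 f1 6a 4f f9 f9 ed 38 c8 12

XOR is its own inverse, so applying the key byte-wise gives the result directly.
byte 0: e3 XOR 4f = ac
byte 1: 18 XOR fc = e4
byte 2: d2 XOR 55 = 87
byte 3: 05 XOR 30 = 35
byte 4: c7 XOR 36 = f1
byte 5: c9 XOR a3 = 6a
byte 6: 46 XOR 09 = 4f
byte 7: 3b XOR c2 = f9
byte 8: 16 XOR ef = f9
byte 9: 05 XOR e8 = ed
byte 10: 8a XOR b2 = 38
byte 11: f3 XOR 3b = c8
byte 12: 55 XOR 47 = 12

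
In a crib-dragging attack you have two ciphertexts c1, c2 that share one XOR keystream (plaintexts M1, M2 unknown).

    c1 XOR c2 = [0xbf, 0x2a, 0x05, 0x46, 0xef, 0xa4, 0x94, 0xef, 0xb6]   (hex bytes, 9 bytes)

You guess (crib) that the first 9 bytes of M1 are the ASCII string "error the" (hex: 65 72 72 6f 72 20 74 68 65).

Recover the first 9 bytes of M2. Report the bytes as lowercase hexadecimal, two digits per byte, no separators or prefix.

da5877299d84e087d3

Since c1 ⊕ c2 = M1 ⊕ M2, XORing with the guessed M1 bytes yields the corresponding M2 bytes: M2 = (c1 ⊕ c2) ⊕ M1.
byte 0: 191 xor 101 = 218
byte 1:  42 xor 114 =  88
byte 2:   5 xor 114 = 119
byte 3:  70 xor 111 =  41
byte 4: 239 xor 114 = 157
byte 5: 164 xor  32 = 132
byte 6: 148 xor 116 = 224
byte 7: 239 xor 104 = 135
byte 8: 182 xor 101 = 211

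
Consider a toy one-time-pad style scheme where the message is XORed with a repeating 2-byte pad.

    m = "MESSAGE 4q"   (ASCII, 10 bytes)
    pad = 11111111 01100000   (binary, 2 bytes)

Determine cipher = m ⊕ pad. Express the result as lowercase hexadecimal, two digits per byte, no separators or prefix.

b225ac33be27ba40cb11

The 2-byte key repeats, so the effective keystream is ff 60 ff 60 ff 60 ff 60 ff 60.
byte 0: 4d ^ ff = b2
byte 1: 45 ^ 60 = 25
byte 2: 53 ^ ff = ac
byte 3: 53 ^ 60 = 33
byte 4: 41 ^ ff = be
byte 5: 47 ^ 60 = 27
byte 6: 45 ^ ff = ba
byte 7: 20 ^ 60 = 40
byte 8: 34 ^ ff = cb
byte 9: 71 ^ 60 = 11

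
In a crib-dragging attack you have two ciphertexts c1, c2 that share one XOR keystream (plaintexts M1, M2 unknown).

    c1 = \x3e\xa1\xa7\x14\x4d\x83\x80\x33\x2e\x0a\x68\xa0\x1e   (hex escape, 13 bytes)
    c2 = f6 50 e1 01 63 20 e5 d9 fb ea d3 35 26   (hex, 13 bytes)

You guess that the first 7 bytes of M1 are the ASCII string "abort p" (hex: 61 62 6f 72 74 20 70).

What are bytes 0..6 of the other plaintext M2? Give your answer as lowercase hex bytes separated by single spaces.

First, c1 ⊕ c2 = (M1 ⊕ K) ⊕ (M2 ⊕ K) = M1 ⊕ M2, so the key drops out. Then M2 = (M1 ⊕ M2) ⊕ M1 over the first 7 bytes.
byte 0: (3e XOR f6) XOR 61 = c8 XOR 61 = a9
byte 1: (a1 XOR 50) XOR 62 = f1 XOR 62 = 93
byte 2: (a7 XOR e1) XOR 6f = 46 XOR 6f = 29
byte 3: (14 XOR 01) XOR 72 = 15 XOR 72 = 67
byte 4: (4d XOR 63) XOR 74 = 2e XOR 74 = 5a
byte 5: (83 XOR 20) XOR 20 = a3 XOR 20 = 83
byte 6: (80 XOR e5) XOR 70 = 65 XOR 70 = 15

a9 93 29 67 5a 83 15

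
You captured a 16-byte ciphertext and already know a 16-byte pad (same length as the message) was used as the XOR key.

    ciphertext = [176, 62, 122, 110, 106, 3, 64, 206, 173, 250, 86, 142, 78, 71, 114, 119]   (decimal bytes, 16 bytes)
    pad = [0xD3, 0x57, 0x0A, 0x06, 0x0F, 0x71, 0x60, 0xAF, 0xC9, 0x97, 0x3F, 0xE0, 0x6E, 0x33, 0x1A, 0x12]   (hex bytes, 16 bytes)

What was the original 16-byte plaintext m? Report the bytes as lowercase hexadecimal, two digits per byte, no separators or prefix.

6369706865722061646d696e20746865

byte 0: b0 ⊕ d3 = 63
byte 1: 3e ⊕ 57 = 69
byte 2: 7a ⊕ 0a = 70
byte 3: 6e ⊕ 06 = 68
byte 4: 6a ⊕ 0f = 65
byte 5: 03 ⊕ 71 = 72
byte 6: 40 ⊕ 60 = 20
byte 7: ce ⊕ af = 61
byte 8: ad ⊕ c9 = 64
byte 9: fa ⊕ 97 = 6d
byte 10: 56 ⊕ 3f = 69
byte 11: 8e ⊕ e0 = 6e
byte 12: 4e ⊕ 6e = 20
byte 13: 47 ⊕ 33 = 74
byte 14: 72 ⊕ 1a = 68
byte 15: 77 ⊕ 12 = 65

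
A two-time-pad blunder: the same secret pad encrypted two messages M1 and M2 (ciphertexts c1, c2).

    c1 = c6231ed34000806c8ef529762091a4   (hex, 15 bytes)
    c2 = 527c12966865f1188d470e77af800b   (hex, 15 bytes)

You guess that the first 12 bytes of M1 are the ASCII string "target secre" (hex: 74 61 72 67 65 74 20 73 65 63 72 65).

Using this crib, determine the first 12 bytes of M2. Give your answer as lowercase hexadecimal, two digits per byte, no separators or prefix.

First, c1 ⊕ c2 = (M1 ⊕ K) ⊕ (M2 ⊕ K) = M1 ⊕ M2, so the key drops out. Then M2 = (M1 ⊕ M2) ⊕ M1 over the first 12 bytes.
byte 0: (c6 XOR 52) XOR 74 = 94 XOR 74 = e0
byte 1: (23 XOR 7c) XOR 61 = 5f XOR 61 = 3e
byte 2: (1e XOR 12) XOR 72 = 0c XOR 72 = 7e
byte 3: (d3 XOR 96) XOR 67 = 45 XOR 67 = 22
byte 4: (40 XOR 68) XOR 65 = 28 XOR 65 = 4d
byte 5: (00 XOR 65) XOR 74 = 65 XOR 74 = 11
byte 6: (80 XOR f1) XOR 20 = 71 XOR 20 = 51
byte 7: (6c XOR 18) XOR 73 = 74 XOR 73 = 07
byte 8: (8e XOR 8d) XOR 65 = 03 XOR 65 = 66
byte 9: (f5 XOR 47) XOR 63 = b2 XOR 63 = d1
byte 10: (29 XOR 0e) XOR 72 = 27 XOR 72 = 55
byte 11: (76 XOR 77) XOR 65 = 01 XOR 65 = 64

e03e7e224d11510766d15564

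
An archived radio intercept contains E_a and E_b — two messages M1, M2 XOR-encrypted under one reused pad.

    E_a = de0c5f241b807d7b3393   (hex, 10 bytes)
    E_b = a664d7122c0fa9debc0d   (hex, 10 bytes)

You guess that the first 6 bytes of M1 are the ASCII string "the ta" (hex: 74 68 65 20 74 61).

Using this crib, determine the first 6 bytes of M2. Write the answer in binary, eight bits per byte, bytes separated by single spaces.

First, E_a ⊕ E_b = (M1 ⊕ K) ⊕ (M2 ⊕ K) = M1 ⊕ M2, so the key drops out. Then M2 = (M1 ⊕ M2) ⊕ M1 over the first 6 bytes.
byte 0: (de ^ a6) ^ 74 = 78 ^ 74 = 0c
byte 1: (0c ^ 64) ^ 68 = 68 ^ 68 = 00
byte 2: (5f ^ d7) ^ 65 = 88 ^ 65 = ed
byte 3: (24 ^ 12) ^ 20 = 36 ^ 20 = 16
byte 4: (1b ^ 2c) ^ 74 = 37 ^ 74 = 43
byte 5: (80 ^ 0f) ^ 61 = 8f ^ 61 = ee

00001100 00000000 11101101 00010110 01000011 11101110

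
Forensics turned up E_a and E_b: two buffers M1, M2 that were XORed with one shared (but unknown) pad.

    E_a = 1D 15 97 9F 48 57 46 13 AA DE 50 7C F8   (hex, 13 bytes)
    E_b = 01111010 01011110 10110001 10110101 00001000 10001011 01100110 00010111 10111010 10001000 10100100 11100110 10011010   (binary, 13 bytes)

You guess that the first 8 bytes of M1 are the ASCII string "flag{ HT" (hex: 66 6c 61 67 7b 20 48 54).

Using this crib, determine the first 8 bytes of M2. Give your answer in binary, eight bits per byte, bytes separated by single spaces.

First, E_a ⊕ E_b = (M1 ⊕ K) ⊕ (M2 ⊕ K) = M1 ⊕ M2, so the key drops out. Then M2 = (M1 ⊕ M2) ⊕ M1 over the first 8 bytes.
byte 0: (1d XOR 7a) XOR 66 = 67 XOR 66 = 01
byte 1: (15 XOR 5e) XOR 6c = 4b XOR 6c = 27
byte 2: (97 XOR b1) XOR 61 = 26 XOR 61 = 47
byte 3: (9f XOR b5) XOR 67 = 2a XOR 67 = 4d
byte 4: (48 XOR 08) XOR 7b = 40 XOR 7b = 3b
byte 5: (57 XOR 8b) XOR 20 = dc XOR 20 = fc
byte 6: (46 XOR 66) XOR 48 = 20 XOR 48 = 68
byte 7: (13 XOR 17) XOR 54 = 04 XOR 54 = 50

00000001 00100111 01000111 01001101 00111011 11111100 01101000 01010000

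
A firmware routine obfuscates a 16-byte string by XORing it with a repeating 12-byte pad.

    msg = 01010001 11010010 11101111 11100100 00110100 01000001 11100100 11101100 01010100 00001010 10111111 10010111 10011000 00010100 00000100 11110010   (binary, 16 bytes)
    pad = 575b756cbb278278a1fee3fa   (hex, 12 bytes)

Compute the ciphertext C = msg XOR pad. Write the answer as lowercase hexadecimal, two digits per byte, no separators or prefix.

The 12-byte key repeats, so the effective keystream is 57 5b 75 6c bb 27 82 78 a1 fe e3 fa 57 5b 75 6c.
byte 0: 51 ⊕ 57 = 06
byte 1: d2 ⊕ 5b = 89
byte 2: ef ⊕ 75 = 9a
byte 3: e4 ⊕ 6c = 88
byte 4: 34 ⊕ bb = 8f
byte 5: 41 ⊕ 27 = 66
byte 6: e4 ⊕ 82 = 66
byte 7: ec ⊕ 78 = 94
byte 8: 54 ⊕ a1 = f5
byte 9: 0a ⊕ fe = f4
byte 10: bf ⊕ e3 = 5c
byte 11: 97 ⊕ fa = 6d
byte 12: 98 ⊕ 57 = cf
byte 13: 14 ⊕ 5b = 4f
byte 14: 04 ⊕ 75 = 71
byte 15: f2 ⊕ 6c = 9e

06899a888f666694f5f45c6dcf4f719e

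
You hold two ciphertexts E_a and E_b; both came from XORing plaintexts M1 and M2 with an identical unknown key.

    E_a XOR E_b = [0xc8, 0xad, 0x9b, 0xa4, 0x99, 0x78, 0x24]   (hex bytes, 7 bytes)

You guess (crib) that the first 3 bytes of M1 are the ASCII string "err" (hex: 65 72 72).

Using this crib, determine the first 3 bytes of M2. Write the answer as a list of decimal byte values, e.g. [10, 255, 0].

Since E_a ⊕ E_b = M1 ⊕ M2, XORing with the guessed M1 bytes yields the corresponding M2 bytes: M2 = (E_a ⊕ E_b) ⊕ M1.
c8 XOR 65 = ad
ad XOR 72 = df
9b XOR 72 = e9

[173, 223, 233]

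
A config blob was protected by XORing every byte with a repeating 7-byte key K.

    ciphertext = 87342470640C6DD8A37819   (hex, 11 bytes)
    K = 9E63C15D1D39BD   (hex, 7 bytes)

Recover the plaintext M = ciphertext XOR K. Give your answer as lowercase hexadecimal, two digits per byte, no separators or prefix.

The 7-byte key repeats, so the effective keystream is 9e 63 c1 5d 1d 39 bd 9e 63 c1 5d.
byte 0: 87 xor 9e = 19
byte 1: 34 xor 63 = 57
byte 2: 24 xor c1 = e5
byte 3: 70 xor 5d = 2d
byte 4: 64 xor 1d = 79
byte 5: 0c xor 39 = 35
byte 6: 6d xor bd = d0
byte 7: d8 xor 9e = 46
byte 8: a3 xor 63 = c0
byte 9: 78 xor c1 = b9
byte 10: 19 xor 5d = 44

1957e52d7935d046c0b944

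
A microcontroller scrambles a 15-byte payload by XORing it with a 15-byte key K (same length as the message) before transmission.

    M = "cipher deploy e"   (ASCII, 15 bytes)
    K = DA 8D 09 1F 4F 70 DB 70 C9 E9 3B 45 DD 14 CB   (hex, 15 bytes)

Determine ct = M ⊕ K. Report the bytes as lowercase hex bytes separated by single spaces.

b9 e4 79 77 2a 02 fb 14 ac 99 57 2a a4 34 ae

63 xor da = b9
69 xor 8d = e4
70 xor 09 = 79
68 xor 1f = 77
65 xor 4f = 2a
72 xor 70 = 02
20 xor db = fb
64 xor 70 = 14
65 xor c9 = ac
70 xor e9 = 99
6c xor 3b = 57
6f xor 45 = 2a
79 xor dd = a4
20 xor 14 = 34
65 xor cb = ae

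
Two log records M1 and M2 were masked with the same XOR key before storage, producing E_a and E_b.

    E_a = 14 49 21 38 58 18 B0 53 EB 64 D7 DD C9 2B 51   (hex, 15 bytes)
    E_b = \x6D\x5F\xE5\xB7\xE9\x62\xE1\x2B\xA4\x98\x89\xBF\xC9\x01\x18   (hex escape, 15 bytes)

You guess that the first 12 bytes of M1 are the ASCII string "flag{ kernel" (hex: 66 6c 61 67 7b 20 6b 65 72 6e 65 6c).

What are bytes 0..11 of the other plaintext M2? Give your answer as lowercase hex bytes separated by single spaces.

First, E_a ⊕ E_b = (M1 ⊕ K) ⊕ (M2 ⊕ K) = M1 ⊕ M2, so the key drops out. Then M2 = (M1 ⊕ M2) ⊕ M1 over the first 12 bytes.
byte 0: (14 ⊕ 6d) ⊕ 66 = 79 ⊕ 66 = 1f
byte 1: (49 ⊕ 5f) ⊕ 6c = 16 ⊕ 6c = 7a
byte 2: (21 ⊕ e5) ⊕ 61 = c4 ⊕ 61 = a5
byte 3: (38 ⊕ b7) ⊕ 67 = 8f ⊕ 67 = e8
byte 4: (58 ⊕ e9) ⊕ 7b = b1 ⊕ 7b = ca
byte 5: (18 ⊕ 62) ⊕ 20 = 7a ⊕ 20 = 5a
byte 6: (b0 ⊕ e1) ⊕ 6b = 51 ⊕ 6b = 3a
byte 7: (53 ⊕ 2b) ⊕ 65 = 78 ⊕ 65 = 1d
byte 8: (eb ⊕ a4) ⊕ 72 = 4f ⊕ 72 = 3d
byte 9: (64 ⊕ 98) ⊕ 6e = fc ⊕ 6e = 92
byte 10: (d7 ⊕ 89) ⊕ 65 = 5e ⊕ 65 = 3b
byte 11: (dd ⊕ bf) ⊕ 6c = 62 ⊕ 6c = 0e

1f 7a a5 e8 ca 5a 3a 1d 3d 92 3b 0e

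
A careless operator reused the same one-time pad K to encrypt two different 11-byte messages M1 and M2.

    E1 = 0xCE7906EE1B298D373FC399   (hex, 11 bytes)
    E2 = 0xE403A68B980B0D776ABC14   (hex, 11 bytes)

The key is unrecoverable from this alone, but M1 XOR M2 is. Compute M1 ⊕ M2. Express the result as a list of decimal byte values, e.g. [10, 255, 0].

[42, 122, 160, 101, 131, 34, 128, 64, 85, 127, 141]

E1 ⊕ E2 = (M1 ⊕ K) ⊕ (M2 ⊕ K) = M1 ⊕ M2 — the shared key cancels under XOR.
ce ⊕ e4 = 2a
79 ⊕ 03 = 7a
06 ⊕ a6 = a0
ee ⊕ 8b = 65
1b ⊕ 98 = 83
29 ⊕ 0b = 22
8d ⊕ 0d = 80
37 ⊕ 77 = 40
3f ⊕ 6a = 55
c3 ⊕ bc = 7f
99 ⊕ 14 = 8d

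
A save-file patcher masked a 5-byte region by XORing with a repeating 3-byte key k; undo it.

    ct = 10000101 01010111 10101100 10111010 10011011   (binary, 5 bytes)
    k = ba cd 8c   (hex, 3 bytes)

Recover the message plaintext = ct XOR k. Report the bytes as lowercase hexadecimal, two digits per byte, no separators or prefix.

The 3-byte key repeats, so the effective keystream is ba cd 8c ba cd.
byte 0: 10000101 ^ 10111010 = 00111111
byte 1: 01010111 ^ 11001101 = 10011010
byte 2: 10101100 ^ 10001100 = 00100000
byte 3: 10111010 ^ 10111010 = 00000000
byte 4: 10011011 ^ 11001101 = 01010110

3f9a200056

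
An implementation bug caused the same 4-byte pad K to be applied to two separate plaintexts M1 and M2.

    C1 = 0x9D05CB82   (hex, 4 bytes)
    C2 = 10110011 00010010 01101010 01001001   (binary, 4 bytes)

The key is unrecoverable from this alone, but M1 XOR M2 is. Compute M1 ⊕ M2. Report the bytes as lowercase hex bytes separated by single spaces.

C1 ⊕ C2 = (M1 ⊕ K) ⊕ (M2 ⊕ K) = M1 ⊕ M2 — the shared key cancels under XOR.
157 ⊕ 179 =  46
  5 ⊕  18 =  23
203 ⊕ 106 = 161
130 ⊕  73 = 203

2e 17 a1 cb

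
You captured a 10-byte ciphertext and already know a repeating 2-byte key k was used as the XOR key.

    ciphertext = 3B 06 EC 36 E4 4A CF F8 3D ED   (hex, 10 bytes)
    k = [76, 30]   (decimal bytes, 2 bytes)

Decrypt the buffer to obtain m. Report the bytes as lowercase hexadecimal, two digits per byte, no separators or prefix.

7718a028a85483e671f3

The 2-byte key repeats, so the effective keystream is 4c 1e 4c 1e 4c 1e 4c 1e 4c 1e.
byte 0:  59 XOR  76 = 119
byte 1:   6 XOR  30 =  24
byte 2: 236 XOR  76 = 160
byte 3:  54 XOR  30 =  40
byte 4: 228 XOR  76 = 168
byte 5:  74 XOR  30 =  84
byte 6: 207 XOR  76 = 131
byte 7: 248 XOR  30 = 230
byte 8:  61 XOR  76 = 113
byte 9: 237 XOR  30 = 243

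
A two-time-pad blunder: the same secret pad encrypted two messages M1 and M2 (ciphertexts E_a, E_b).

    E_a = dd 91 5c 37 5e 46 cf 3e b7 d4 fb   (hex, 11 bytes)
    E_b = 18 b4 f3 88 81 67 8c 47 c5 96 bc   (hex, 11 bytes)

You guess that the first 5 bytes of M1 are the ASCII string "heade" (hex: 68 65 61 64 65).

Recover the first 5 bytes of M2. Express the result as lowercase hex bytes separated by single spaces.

First, E_a ⊕ E_b = (M1 ⊕ K) ⊕ (M2 ⊕ K) = M1 ⊕ M2, so the key drops out. Then M2 = (M1 ⊕ M2) ⊕ M1 over the first 5 bytes.
byte 0: (dd XOR 18) XOR 68 = c5 XOR 68 = ad
byte 1: (91 XOR b4) XOR 65 = 25 XOR 65 = 40
byte 2: (5c XOR f3) XOR 61 = af XOR 61 = ce
byte 3: (37 XOR 88) XOR 64 = bf XOR 64 = db
byte 4: (5e XOR 81) XOR 65 = df XOR 65 = ba

ad 40 ce db ba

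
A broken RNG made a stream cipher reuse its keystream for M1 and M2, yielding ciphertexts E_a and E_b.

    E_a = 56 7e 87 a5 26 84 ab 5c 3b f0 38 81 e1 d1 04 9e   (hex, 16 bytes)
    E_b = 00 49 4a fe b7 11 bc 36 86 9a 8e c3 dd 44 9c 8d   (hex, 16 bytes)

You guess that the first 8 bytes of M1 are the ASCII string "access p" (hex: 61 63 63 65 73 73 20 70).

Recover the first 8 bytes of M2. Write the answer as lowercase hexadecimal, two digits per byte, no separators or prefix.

3754ae3ee2e6371a

First, E_a ⊕ E_b = (M1 ⊕ K) ⊕ (M2 ⊕ K) = M1 ⊕ M2, so the key drops out. Then M2 = (M1 ⊕ M2) ⊕ M1 over the first 8 bytes.
byte 0: (56 xor 00) xor 61 = 56 xor 61 = 37
byte 1: (7e xor 49) xor 63 = 37 xor 63 = 54
byte 2: (87 xor 4a) xor 63 = cd xor 63 = ae
byte 3: (a5 xor fe) xor 65 = 5b xor 65 = 3e
byte 4: (26 xor b7) xor 73 = 91 xor 73 = e2
byte 5: (84 xor 11) xor 73 = 95 xor 73 = e6
byte 6: (ab xor bc) xor 20 = 17 xor 20 = 37
byte 7: (5c xor 36) xor 70 = 6a xor 70 = 1a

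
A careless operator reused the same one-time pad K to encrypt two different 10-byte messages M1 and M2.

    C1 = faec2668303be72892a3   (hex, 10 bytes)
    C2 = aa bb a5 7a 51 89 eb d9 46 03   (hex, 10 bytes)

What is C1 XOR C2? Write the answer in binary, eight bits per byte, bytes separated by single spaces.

C1 ⊕ C2 = (M1 ⊕ K) ⊕ (M2 ⊕ K) = M1 ⊕ M2 — the shared key cancels under XOR.
byte 0: fa ^ aa = 50
byte 1: ec ^ bb = 57
byte 2: 26 ^ a5 = 83
byte 3: 68 ^ 7a = 12
byte 4: 30 ^ 51 = 61
byte 5: 3b ^ 89 = b2
byte 6: e7 ^ eb = 0c
byte 7: 28 ^ d9 = f1
byte 8: 92 ^ 46 = d4
byte 9: a3 ^ 03 = a0

01010000 01010111 10000011 00010010 01100001 10110010 00001100 11110001 11010100 10100000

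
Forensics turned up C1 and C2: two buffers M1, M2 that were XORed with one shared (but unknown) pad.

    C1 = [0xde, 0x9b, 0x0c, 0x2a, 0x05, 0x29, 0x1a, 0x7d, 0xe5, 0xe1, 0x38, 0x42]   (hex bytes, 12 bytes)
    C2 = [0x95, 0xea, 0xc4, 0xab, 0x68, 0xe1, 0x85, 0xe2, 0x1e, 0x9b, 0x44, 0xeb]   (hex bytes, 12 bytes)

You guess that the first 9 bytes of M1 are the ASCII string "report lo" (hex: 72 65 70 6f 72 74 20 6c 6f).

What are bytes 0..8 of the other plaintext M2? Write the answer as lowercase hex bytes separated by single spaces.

First, C1 ⊕ C2 = (M1 ⊕ K) ⊕ (M2 ⊕ K) = M1 ⊕ M2, so the key drops out. Then M2 = (M1 ⊕ M2) ⊕ M1 over the first 9 bytes.
byte 0: (de ^ 95) ^ 72 = 4b ^ 72 = 39
byte 1: (9b ^ ea) ^ 65 = 71 ^ 65 = 14
byte 2: (0c ^ c4) ^ 70 = c8 ^ 70 = b8
byte 3: (2a ^ ab) ^ 6f = 81 ^ 6f = ee
byte 4: (05 ^ 68) ^ 72 = 6d ^ 72 = 1f
byte 5: (29 ^ e1) ^ 74 = c8 ^ 74 = bc
byte 6: (1a ^ 85) ^ 20 = 9f ^ 20 = bf
byte 7: (7d ^ e2) ^ 6c = 9f ^ 6c = f3
byte 8: (e5 ^ 1e) ^ 6f = fb ^ 6f = 94

39 14 b8 ee 1f bc bf f3 94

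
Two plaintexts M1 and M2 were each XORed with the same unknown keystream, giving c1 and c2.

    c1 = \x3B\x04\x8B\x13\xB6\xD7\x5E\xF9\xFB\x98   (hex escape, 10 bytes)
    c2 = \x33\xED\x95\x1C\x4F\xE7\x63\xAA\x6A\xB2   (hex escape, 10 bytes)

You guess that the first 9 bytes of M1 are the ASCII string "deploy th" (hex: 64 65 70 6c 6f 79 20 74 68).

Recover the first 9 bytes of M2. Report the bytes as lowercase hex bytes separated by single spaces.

6c 8c 6e 63 96 49 1d 27 f9

First, c1 ⊕ c2 = (M1 ⊕ K) ⊕ (M2 ⊕ K) = M1 ⊕ M2, so the key drops out. Then M2 = (M1 ⊕ M2) ⊕ M1 over the first 9 bytes.
byte 0: (3b XOR 33) XOR 64 = 08 XOR 64 = 6c
byte 1: (04 XOR ed) XOR 65 = e9 XOR 65 = 8c
byte 2: (8b XOR 95) XOR 70 = 1e XOR 70 = 6e
byte 3: (13 XOR 1c) XOR 6c = 0f XOR 6c = 63
byte 4: (b6 XOR 4f) XOR 6f = f9 XOR 6f = 96
byte 5: (d7 XOR e7) XOR 79 = 30 XOR 79 = 49
byte 6: (5e XOR 63) XOR 20 = 3d XOR 20 = 1d
byte 7: (f9 XOR aa) XOR 74 = 53 XOR 74 = 27
byte 8: (fb XOR 6a) XOR 68 = 91 XOR 68 = f9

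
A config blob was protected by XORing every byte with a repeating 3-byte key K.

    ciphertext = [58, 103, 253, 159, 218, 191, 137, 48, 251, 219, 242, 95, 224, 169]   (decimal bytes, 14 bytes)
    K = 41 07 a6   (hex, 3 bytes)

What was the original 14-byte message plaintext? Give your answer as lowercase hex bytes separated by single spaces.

The 3-byte key repeats, so the effective keystream is 41 07 a6 41 07 a6 41 07 a6 41 07 a6 41 07.
byte 0:  58 ⊕  65 = 123
byte 1: 103 ⊕   7 =  96
byte 2: 253 ⊕ 166 =  91
byte 3: 159 ⊕  65 = 222
byte 4: 218 ⊕   7 = 221
byte 5: 191 ⊕ 166 =  25
byte 6: 137 ⊕  65 = 200
byte 7:  48 ⊕   7 =  55
byte 8: 251 ⊕ 166 =  93
byte 9: 219 ⊕  65 = 154
byte 10: 242 ⊕   7 = 245
byte 11:  95 ⊕ 166 = 249
byte 12: 224 ⊕  65 = 161
byte 13: 169 ⊕   7 = 174

7b 60 5b de dd 19 c8 37 5d 9a f5 f9 a1 ae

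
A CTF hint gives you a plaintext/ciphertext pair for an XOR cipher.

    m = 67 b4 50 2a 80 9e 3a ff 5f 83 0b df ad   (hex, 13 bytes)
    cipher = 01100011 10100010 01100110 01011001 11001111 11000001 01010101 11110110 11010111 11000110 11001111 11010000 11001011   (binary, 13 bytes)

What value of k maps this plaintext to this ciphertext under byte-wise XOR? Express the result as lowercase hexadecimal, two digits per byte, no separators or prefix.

Since cipher = m ⊕ k, XORing both sides with m gives k = m ⊕ cipher.
byte 0: 67 ^ 63 = 04
byte 1: b4 ^ a2 = 16
byte 2: 50 ^ 66 = 36
byte 3: 2a ^ 59 = 73
byte 4: 80 ^ cf = 4f
byte 5: 9e ^ c1 = 5f
byte 6: 3a ^ 55 = 6f
byte 7: ff ^ f6 = 09
byte 8: 5f ^ d7 = 88
byte 9: 83 ^ c6 = 45
byte 10: 0b ^ cf = c4
byte 11: df ^ d0 = 0f
byte 12: ad ^ cb = 66

041636734f5f6f098845c40f66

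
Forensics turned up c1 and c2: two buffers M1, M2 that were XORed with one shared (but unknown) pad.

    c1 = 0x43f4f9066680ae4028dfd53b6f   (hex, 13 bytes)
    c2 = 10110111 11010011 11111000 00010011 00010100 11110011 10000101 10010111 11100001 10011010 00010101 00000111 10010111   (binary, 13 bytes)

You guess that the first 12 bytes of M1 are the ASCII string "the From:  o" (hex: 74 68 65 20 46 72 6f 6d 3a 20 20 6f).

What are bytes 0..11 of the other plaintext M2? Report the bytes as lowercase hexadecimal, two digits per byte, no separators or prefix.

First, c1 ⊕ c2 = (M1 ⊕ K) ⊕ (M2 ⊕ K) = M1 ⊕ M2, so the key drops out. Then M2 = (M1 ⊕ M2) ⊕ M1 over the first 12 bytes.
byte 0: (43 xor b7) xor 74 = f4 xor 74 = 80
byte 1: (f4 xor d3) xor 68 = 27 xor 68 = 4f
byte 2: (f9 xor f8) xor 65 = 01 xor 65 = 64
byte 3: (06 xor 13) xor 20 = 15 xor 20 = 35
byte 4: (66 xor 14) xor 46 = 72 xor 46 = 34
byte 5: (80 xor f3) xor 72 = 73 xor 72 = 01
byte 6: (ae xor 85) xor 6f = 2b xor 6f = 44
byte 7: (40 xor 97) xor 6d = d7 xor 6d = ba
byte 8: (28 xor e1) xor 3a = c9 xor 3a = f3
byte 9: (df xor 9a) xor 20 = 45 xor 20 = 65
byte 10: (d5 xor 15) xor 20 = c0 xor 20 = e0
byte 11: (3b xor 07) xor 6f = 3c xor 6f = 53

804f6435340144baf365e053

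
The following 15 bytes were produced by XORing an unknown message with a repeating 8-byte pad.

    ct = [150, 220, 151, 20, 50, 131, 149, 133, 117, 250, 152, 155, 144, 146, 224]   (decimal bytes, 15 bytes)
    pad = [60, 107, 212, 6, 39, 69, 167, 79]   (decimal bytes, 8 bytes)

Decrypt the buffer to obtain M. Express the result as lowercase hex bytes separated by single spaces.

aa b7 43 12 15 c6 32 ca 49 91 4c 9d b7 d7 47

The 8-byte key repeats, so the effective keystream is 3c 6b d4 06 27 45 a7 4f 3c 6b d4 06 27 45 a7.
byte 0: 96 ^ 3c = aa
byte 1: dc ^ 6b = b7
byte 2: 97 ^ d4 = 43
byte 3: 14 ^ 06 = 12
byte 4: 32 ^ 27 = 15
byte 5: 83 ^ 45 = c6
byte 6: 95 ^ a7 = 32
byte 7: 85 ^ 4f = ca
byte 8: 75 ^ 3c = 49
byte 9: fa ^ 6b = 91
byte 10: 98 ^ d4 = 4c
byte 11: 9b ^ 06 = 9d
byte 12: 90 ^ 27 = b7
byte 13: 92 ^ 45 = d7
byte 14: e0 ^ a7 = 47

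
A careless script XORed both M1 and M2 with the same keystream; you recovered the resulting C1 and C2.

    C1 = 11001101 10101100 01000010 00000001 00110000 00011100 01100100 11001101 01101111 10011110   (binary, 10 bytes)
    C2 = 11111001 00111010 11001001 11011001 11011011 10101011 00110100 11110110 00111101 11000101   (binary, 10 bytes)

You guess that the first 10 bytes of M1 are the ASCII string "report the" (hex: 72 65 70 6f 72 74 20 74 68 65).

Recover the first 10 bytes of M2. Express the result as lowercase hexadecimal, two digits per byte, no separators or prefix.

46f3fbb799c3704f3a3e

First, C1 ⊕ C2 = (M1 ⊕ K) ⊕ (M2 ⊕ K) = M1 ⊕ M2, so the key drops out. Then M2 = (M1 ⊕ M2) ⊕ M1 over the first 10 bytes.
byte 0: (cd xor f9) xor 72 = 34 xor 72 = 46
byte 1: (ac xor 3a) xor 65 = 96 xor 65 = f3
byte 2: (42 xor c9) xor 70 = 8b xor 70 = fb
byte 3: (01 xor d9) xor 6f = d8 xor 6f = b7
byte 4: (30 xor db) xor 72 = eb xor 72 = 99
byte 5: (1c xor ab) xor 74 = b7 xor 74 = c3
byte 6: (64 xor 34) xor 20 = 50 xor 20 = 70
byte 7: (cd xor f6) xor 74 = 3b xor 74 = 4f
byte 8: (6f xor 3d) xor 68 = 52 xor 68 = 3a
byte 9: (9e xor c5) xor 65 = 5b xor 65 = 3e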